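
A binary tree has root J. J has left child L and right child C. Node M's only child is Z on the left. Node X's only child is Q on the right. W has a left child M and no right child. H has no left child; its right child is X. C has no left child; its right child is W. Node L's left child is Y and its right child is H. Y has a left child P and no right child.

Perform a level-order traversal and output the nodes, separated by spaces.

J L C Y H W P X M Q Z

Level-order visits nodes level by level from the root, left to right within each level.
Level 0: J
Level 1: L, C
Level 2: Y, H, W
Level 3: P, X, M
Level 4: Q, Z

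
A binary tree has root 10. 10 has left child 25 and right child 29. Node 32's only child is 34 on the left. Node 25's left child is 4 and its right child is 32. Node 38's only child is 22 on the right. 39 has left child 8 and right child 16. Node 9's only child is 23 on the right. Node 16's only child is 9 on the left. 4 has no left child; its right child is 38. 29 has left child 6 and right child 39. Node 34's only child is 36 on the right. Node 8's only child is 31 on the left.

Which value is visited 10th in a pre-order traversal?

6

Pre-order visits the node, then its left subtree, then its right subtree.
Visit 10.
At 10: go left to 25.
  Visit 25.
  At 25: go left to 4.
    Visit 4.
    At 4: no left child.
    At 4: go right to 38.
      Visit 38.
      At 38: no left child.
      At 38: go right to 22.
        22 is a leaf — visit 22.
  At 25: go right to 32.
    Visit 32.
    At 32: go left to 34.
      Visit 34.
      At 34: no left child.
      At 34: go right to 36.
        36 is a leaf — visit 36.
    At 32: no right child.
At 10: go right to 29.
  Visit 29.
  At 29: go left to 6.
    6 is a leaf — visit 6.
  At 29: go right to 39.
    Visit 39.
    At 39: go left to 8.
      Visit 8.
      At 8: go left to 31.
        31 is a leaf — visit 31.
      At 8: no right child.
    At 39: go right to 16.
      Visit 16.
      At 16: go left to 9.
        Visit 9.
        At 9: no left child.
        At 9: go right to 23.
          23 is a leaf — visit 23.
      At 16: no right child.
Full pre-order sequence: 10, 25, 4, 38, 22, 32, 34, 36, 29, 6, 39, 8, 31, 16, 9, 23.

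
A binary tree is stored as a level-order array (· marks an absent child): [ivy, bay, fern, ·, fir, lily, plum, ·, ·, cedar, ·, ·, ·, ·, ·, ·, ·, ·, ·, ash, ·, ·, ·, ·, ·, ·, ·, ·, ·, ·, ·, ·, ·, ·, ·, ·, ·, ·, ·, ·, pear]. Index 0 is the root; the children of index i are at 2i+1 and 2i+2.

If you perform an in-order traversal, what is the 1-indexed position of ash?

In-order visits the left subtree, then the node, then the right subtree.
At ivy: go left to bay.
  At bay: no left child.
  Visit bay.
  At bay: go right to fir.
    At fir: go left to cedar.
      At cedar: go left to ash.
        At ash: no left child.
        Visit ash.
        At ash: go right to pear.
          pear is a leaf — visit pear.
      Visit cedar.
      At cedar: no right child.
    Visit fir.
    At fir: no right child.
Visit ivy.
At ivy: go right to fern.
  At fern: go left to lily.
    lily is a leaf — visit lily.
  Visit fern.
  At fern: go right to plum.
    plum is a leaf — visit plum.
Full in-order sequence: bay, ash, pear, cedar, fir, ivy, lily, fern, plum.

2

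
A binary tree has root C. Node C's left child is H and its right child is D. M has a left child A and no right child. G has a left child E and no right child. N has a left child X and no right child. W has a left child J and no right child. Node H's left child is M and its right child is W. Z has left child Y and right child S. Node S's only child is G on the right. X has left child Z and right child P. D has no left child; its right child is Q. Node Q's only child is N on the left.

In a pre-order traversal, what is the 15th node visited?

Pre-order visits the node, then its left subtree, then its right subtree.
Visit C.
At C: go left to H.
  Visit H.
  At H: go left to M.
    Visit M.
    At M: go left to A.
      A is a leaf — visit A.
    At M: no right child.
  At H: go right to W.
    Visit W.
    At W: go left to J.
      J is a leaf — visit J.
    At W: no right child.
At C: go right to D.
  Visit D.
  At D: no left child.
  At D: go right to Q.
    Visit Q.
    At Q: go left to N.
      Visit N.
      At N: go left to X.
        Visit X.
        At X: go left to Z.
          Visit Z.
          At Z: go left to Y.
            Y is a leaf — visit Y.
          At Z: go right to S.
            Visit S.
            At S: no left child.
            At S: go right to G.
              Visit G.
              At G: go left to E.
                E is a leaf — visit E.
              At G: no right child.
        At X: go right to P.
          P is a leaf — visit P.
      At N: no right child.
    At Q: no right child.
Full pre-order sequence: C, H, M, A, W, J, D, Q, N, X, Z, Y, S, G, E, P.

E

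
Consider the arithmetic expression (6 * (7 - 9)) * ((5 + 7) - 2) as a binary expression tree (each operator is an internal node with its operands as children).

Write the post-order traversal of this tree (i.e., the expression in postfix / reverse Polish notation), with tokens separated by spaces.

6 7 9 - * 5 7 + 2 - *

Post-order on an expression tree gives postfix notation: for each operator, emit left operand, right operand, then the operator.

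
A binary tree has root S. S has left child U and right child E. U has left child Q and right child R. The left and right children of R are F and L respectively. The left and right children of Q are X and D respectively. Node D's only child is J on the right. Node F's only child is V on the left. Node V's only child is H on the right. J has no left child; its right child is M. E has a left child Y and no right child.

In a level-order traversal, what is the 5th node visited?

Level-order visits nodes level by level from the root, left to right within each level.
Level 0: S
Level 1: U, E
Level 2: Q, R, Y
Level 3: X, D, F, L
Level 4: J, V
Level 5: M, H
Full level-order sequence: S, U, E, Q, R, Y, X, D, F, L, J, V, M, H.

R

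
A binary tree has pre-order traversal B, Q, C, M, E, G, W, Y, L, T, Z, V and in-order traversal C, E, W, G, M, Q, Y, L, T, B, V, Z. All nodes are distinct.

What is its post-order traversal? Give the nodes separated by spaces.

The first element of pre-order is the root; it splits in-order into left and right subtrees.
Root B: left subtree has 9 nodes {C, E, W, G, M, Q, Y, L, T}, right has 2 {V, Z}.
  Root Q: left subtree has 5 nodes {C, E, W, G, M}, right has 3 {Y, L, T}.
    Root C: left subtree has 0 nodes { }, right has 4 {E, W, G, M}.
      Root M: left subtree has 3 nodes {E, W, G}, right has 0 { }.
        Root E: left subtree has 0 nodes { }, right has 2 {W, G}.
          Root G: left subtree has 1 node {W}, right has 0 { }.
    Root Y: left subtree has 0 nodes { }, right has 2 {L, T}.
      Root L: left subtree has 0 nodes { }, right has 1 {T}.
  Root Z: left subtree has 1 node {V}, right has 0 { }.

W G E M C T L Y Q V Z B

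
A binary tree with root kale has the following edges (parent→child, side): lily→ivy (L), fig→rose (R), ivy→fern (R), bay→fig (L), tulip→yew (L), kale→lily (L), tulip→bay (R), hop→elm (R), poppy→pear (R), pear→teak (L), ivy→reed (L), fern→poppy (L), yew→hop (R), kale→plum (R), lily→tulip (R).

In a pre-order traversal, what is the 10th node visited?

yew

Pre-order visits the node, then its left subtree, then its right subtree.
Visit kale.
At kale: go left to lily.
  Visit lily.
  At lily: go left to ivy.
    Visit ivy.
    At ivy: go left to reed.
      reed is a leaf — visit reed.
    At ivy: go right to fern.
      Visit fern.
      At fern: go left to poppy.
        Visit poppy.
        At poppy: no left child.
        At poppy: go right to pear.
          Visit pear.
          At pear: go left to teak.
            teak is a leaf — visit teak.
          At pear: no right child.
      At fern: no right child.
  At lily: go right to tulip.
    Visit tulip.
    At tulip: go left to yew.
      Visit yew.
      At yew: no left child.
      At yew: go right to hop.
        Visit hop.
        At hop: no left child.
        At hop: go right to elm.
          elm is a leaf — visit elm.
    At tulip: go right to bay.
      Visit bay.
      At bay: go left to fig.
        Visit fig.
        At fig: no left child.
        At fig: go right to rose.
          rose is a leaf — visit rose.
      At bay: no right child.
At kale: go right to plum.
  plum is a leaf — visit plum.
Full pre-order sequence: kale, lily, ivy, reed, fern, poppy, pear, teak, tulip, yew, hop, elm, bay, fig, rose, plum.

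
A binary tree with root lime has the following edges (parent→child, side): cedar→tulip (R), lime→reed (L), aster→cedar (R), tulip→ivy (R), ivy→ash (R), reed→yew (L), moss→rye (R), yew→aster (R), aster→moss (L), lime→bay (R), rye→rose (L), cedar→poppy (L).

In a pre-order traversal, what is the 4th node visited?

aster

Pre-order visits the node, then its left subtree, then its right subtree.
Visit lime.
At lime: go left to reed.
  Visit reed.
  At reed: go left to yew.
    Visit yew.
    At yew: no left child.
    At yew: go right to aster.
      Visit aster.
      At aster: go left to moss.
        Visit moss.
        At moss: no left child.
        At moss: go right to rye.
          Visit rye.
          At rye: go left to rose.
            rose is a leaf — visit rose.
          At rye: no right child.
      At aster: go right to cedar.
        Visit cedar.
        At cedar: go left to poppy.
          poppy is a leaf — visit poppy.
        At cedar: go right to tulip.
          Visit tulip.
          At tulip: no left child.
          At tulip: go right to ivy.
            Visit ivy.
            At ivy: no left child.
            At ivy: go right to ash.
              ash is a leaf — visit ash.
  At reed: no right child.
At lime: go right to bay.
  bay is a leaf — visit bay.
Full pre-order sequence: lime, reed, yew, aster, moss, rye, rose, cedar, poppy, tulip, ivy, ash, bay.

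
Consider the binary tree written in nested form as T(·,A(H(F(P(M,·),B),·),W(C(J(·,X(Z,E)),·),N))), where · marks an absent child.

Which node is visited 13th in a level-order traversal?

Level-order visits nodes level by level from the root, left to right within each level.
Level 0: T
Level 1: A
Level 2: H, W
Level 3: F, C, N
Level 4: P, B, J
Level 5: M, X
Level 6: Z, E
Full level-order sequence: T, A, H, W, F, C, N, P, B, J, M, X, Z, E.

Z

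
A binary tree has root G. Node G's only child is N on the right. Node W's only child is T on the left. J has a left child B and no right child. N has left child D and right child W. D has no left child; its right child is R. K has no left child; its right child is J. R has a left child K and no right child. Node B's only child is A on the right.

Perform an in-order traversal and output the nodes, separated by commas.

G, D, K, B, A, J, R, N, T, W

In-order visits the left subtree, then the node, then the right subtree.
At G: no left child.
Visit G.
At G: go right to N.
  At N: go left to D.
    At D: no left child.
    Visit D.
    At D: go right to R.
      At R: go left to K.
        At K: no left child.
        Visit K.
        At K: go right to J.
          At J: go left to B.
            At B: no left child.
            Visit B.
            At B: go right to A.
              A is a leaf — visit A.
          Visit J.
          At J: no right child.
      Visit R.
      At R: no right child.
  Visit N.
  At N: go right to W.
    At W: go left to T.
      T is a leaf — visit T.
    Visit W.
    At W: no right child.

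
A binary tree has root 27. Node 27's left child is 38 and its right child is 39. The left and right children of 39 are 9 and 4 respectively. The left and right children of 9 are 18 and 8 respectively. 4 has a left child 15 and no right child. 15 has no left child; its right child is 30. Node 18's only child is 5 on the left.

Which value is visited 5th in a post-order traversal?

9

Post-order visits the left subtree, then the right subtree, then the node.
At 27: go left to 38.
  38 is a leaf — visit 38.
At 27: go right to 39.
  At 39: go left to 9.
    At 9: go left to 18.
      At 18: go left to 5.
        5 is a leaf — visit 5.
      At 18: no right child.
      Visit 18.
    At 9: go right to 8.
      8 is a leaf — visit 8.
    Visit 9.
  At 39: go right to 4.
    At 4: go left to 15.
      At 15: no left child.
      At 15: go right to 30.
        30 is a leaf — visit 30.
      Visit 15.
    At 4: no right child.
    Visit 4.
  Visit 39.
Visit 27.
Full post-order sequence: 38, 5, 18, 8, 9, 30, 15, 4, 39, 27.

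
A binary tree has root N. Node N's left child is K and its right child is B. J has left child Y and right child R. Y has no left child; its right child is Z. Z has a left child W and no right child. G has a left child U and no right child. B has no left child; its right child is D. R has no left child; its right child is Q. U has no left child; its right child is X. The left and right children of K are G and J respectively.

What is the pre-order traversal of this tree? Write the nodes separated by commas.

N, K, G, U, X, J, Y, Z, W, R, Q, B, D

Pre-order visits the node, then its left subtree, then its right subtree.
Visit N.
At N: go left to K.
  Visit K.
  At K: go left to G.
    Visit G.
    At G: go left to U.
      Visit U.
      At U: no left child.
      At U: go right to X.
        X is a leaf — visit X.
    At G: no right child.
  At K: go right to J.
    Visit J.
    At J: go left to Y.
      Visit Y.
      At Y: no left child.
      At Y: go right to Z.
        Visit Z.
        At Z: go left to W.
          W is a leaf — visit W.
        At Z: no right child.
    At J: go right to R.
      Visit R.
      At R: no left child.
      At R: go right to Q.
        Q is a leaf — visit Q.
At N: go right to B.
  Visit B.
  At B: no left child.
  At B: go right to D.
    D is a leaf — visit D.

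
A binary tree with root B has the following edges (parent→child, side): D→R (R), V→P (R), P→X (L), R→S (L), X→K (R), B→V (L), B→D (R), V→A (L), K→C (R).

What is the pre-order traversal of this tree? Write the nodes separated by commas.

Pre-order visits the node, then its left subtree, then its right subtree.
Visit B.
At B: go left to V.
  Visit V.
  At V: go left to A.
    A is a leaf — visit A.
  At V: go right to P.
    Visit P.
    At P: go left to X.
      Visit X.
      At X: no left child.
      At X: go right to K.
        Visit K.
        At K: no left child.
        At K: go right to C.
          C is a leaf — visit C.
    At P: no right child.
At B: go right to D.
  Visit D.
  At D: no left child.
  At D: go right to R.
    Visit R.
    At R: go left to S.
      S is a leaf — visit S.
    At R: no right child.

B, V, A, P, X, K, C, D, R, S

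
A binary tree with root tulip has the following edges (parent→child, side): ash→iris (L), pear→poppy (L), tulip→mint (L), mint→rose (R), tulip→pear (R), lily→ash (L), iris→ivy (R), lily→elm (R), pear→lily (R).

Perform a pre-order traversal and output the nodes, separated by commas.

Pre-order visits the node, then its left subtree, then its right subtree.
Visit tulip.
At tulip: go left to mint.
  Visit mint.
  At mint: no left child.
  At mint: go right to rose.
    rose is a leaf — visit rose.
At tulip: go right to pear.
  Visit pear.
  At pear: go left to poppy.
    poppy is a leaf — visit poppy.
  At pear: go right to lily.
    Visit lily.
    At lily: go left to ash.
      Visit ash.
      At ash: go left to iris.
        Visit iris.
        At iris: no left child.
        At iris: go right to ivy.
          ivy is a leaf — visit ivy.
      At ash: no right child.
    At lily: go right to elm.
      elm is a leaf — visit elm.

tulip, mint, rose, pear, poppy, lily, ash, iris, ivy, elm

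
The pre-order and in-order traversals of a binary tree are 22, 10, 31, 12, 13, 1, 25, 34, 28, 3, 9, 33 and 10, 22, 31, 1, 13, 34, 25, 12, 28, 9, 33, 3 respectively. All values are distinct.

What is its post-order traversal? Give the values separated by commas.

The first element of pre-order is the root; it splits in-order into left and right subtrees.
Root 22: left subtree has 1 node {10}, right has 10 {31, 1, 13, 34, 25, 12, 28, 9, 33, 3}.
  Root 31: left subtree has 0 nodes { }, right has 9 {1, 13, 34, 25, 12, 28, 9, 33, 3}.
    Root 12: left subtree has 4 nodes {1, 13, 34, 25}, right has 4 {28, 9, 33, 3}.
      Root 13: left subtree has 1 node {1}, right has 2 {34, 25}.
        Root 25: left subtree has 1 node {34}, right has 0 { }.
      Root 28: left subtree has 0 nodes { }, right has 3 {9, 33, 3}.
        Root 3: left subtree has 2 nodes {9, 33}, right has 0 { }.
          Root 9: left subtree has 0 nodes { }, right has 1 {33}.

10, 1, 34, 25, 13, 33, 9, 3, 28, 12, 31, 22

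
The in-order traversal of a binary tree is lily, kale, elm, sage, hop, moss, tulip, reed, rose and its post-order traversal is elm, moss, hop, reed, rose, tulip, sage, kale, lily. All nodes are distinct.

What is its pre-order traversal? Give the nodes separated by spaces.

lily kale sage elm tulip hop moss rose reed

The last element of post-order is the root; it splits in-order into left and right subtrees.
Root lily: left subtree has 0 nodes { }, right has 8 {kale, elm, sage, hop, moss, tulip, reed, rose}.
  Root kale: left subtree has 0 nodes { }, right has 7 {elm, sage, hop, moss, tulip, reed, rose}.
    Root sage: left subtree has 1 node {elm}, right has 5 {hop, moss, tulip, reed, rose}.
      Root tulip: left subtree has 2 nodes {hop, moss}, right has 2 {reed, rose}.
        Root hop: left subtree has 0 nodes { }, right has 1 {moss}.
        Root rose: left subtree has 1 node {reed}, right has 0 { }.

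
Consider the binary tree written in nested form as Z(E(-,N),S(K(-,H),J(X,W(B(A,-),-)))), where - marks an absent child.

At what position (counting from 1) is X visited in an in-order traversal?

In-order visits the left subtree, then the node, then the right subtree.
At Z: go left to E.
  At E: no left child.
  Visit E.
  At E: go right to N.
    N is a leaf — visit N.
Visit Z.
At Z: go right to S.
  At S: go left to K.
    At K: no left child.
    Visit K.
    At K: go right to H.
      H is a leaf — visit H.
  Visit S.
  At S: go right to J.
    At J: go left to X.
      X is a leaf — visit X.
    Visit J.
    At J: go right to W.
      At W: go left to B.
        At B: go left to A.
          A is a leaf — visit A.
        Visit B.
        At B: no right child.
      Visit W.
      At W: no right child.
Full in-order sequence: E, N, Z, K, H, S, X, J, A, B, W.

7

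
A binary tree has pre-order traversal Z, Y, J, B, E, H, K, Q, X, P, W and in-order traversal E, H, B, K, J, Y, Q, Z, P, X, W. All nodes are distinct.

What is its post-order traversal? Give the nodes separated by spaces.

H E K B J Q Y P W X Z

The first element of pre-order is the root; it splits in-order into left and right subtrees.
Root Z: left subtree has 7 nodes {E, H, B, K, J, Y, Q}, right has 3 {P, X, W}.
  Root Y: left subtree has 5 nodes {E, H, B, K, J}, right has 1 {Q}.
    Root J: left subtree has 4 nodes {E, H, B, K}, right has 0 { }.
      Root B: left subtree has 2 nodes {E, H}, right has 1 {K}.
        Root E: left subtree has 0 nodes { }, right has 1 {H}.
  Root X: left subtree has 1 node {P}, right has 1 {W}.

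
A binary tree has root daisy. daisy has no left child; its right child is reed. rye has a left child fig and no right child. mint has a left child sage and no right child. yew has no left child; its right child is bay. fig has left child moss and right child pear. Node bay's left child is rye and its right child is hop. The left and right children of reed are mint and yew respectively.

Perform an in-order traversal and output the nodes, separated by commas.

daisy, sage, mint, reed, yew, moss, fig, pear, rye, bay, hop

In-order visits the left subtree, then the node, then the right subtree.
At daisy: no left child.
Visit daisy.
At daisy: go right to reed.
  At reed: go left to mint.
    At mint: go left to sage.
      sage is a leaf — visit sage.
    Visit mint.
    At mint: no right child.
  Visit reed.
  At reed: go right to yew.
    At yew: no left child.
    Visit yew.
    At yew: go right to bay.
      At bay: go left to rye.
        At rye: go left to fig.
          At fig: go left to moss.
            moss is a leaf — visit moss.
          Visit fig.
          At fig: go right to pear.
            pear is a leaf — visit pear.
        Visit rye.
        At rye: no right child.
      Visit bay.
      At bay: go right to hop.
        hop is a leaf — visit hop.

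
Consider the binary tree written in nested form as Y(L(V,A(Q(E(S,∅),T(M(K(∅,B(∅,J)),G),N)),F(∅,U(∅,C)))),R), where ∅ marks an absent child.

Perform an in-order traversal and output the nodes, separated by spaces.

In-order visits the left subtree, then the node, then the right subtree.
At Y: go left to L.
  At L: go left to V.
    V is a leaf — visit V.
  Visit L.
  At L: go right to A.
    At A: go left to Q.
      At Q: go left to E.
        At E: go left to S.
          S is a leaf — visit S.
        Visit E.
        At E: no right child.
      Visit Q.
      At Q: go right to T.
        At T: go left to M.
          At M: go left to K.
            At K: no left child.
            Visit K.
            At K: go right to B.
              At B: no left child.
              Visit B.
              At B: go right to J.
                J is a leaf — visit J.
          Visit M.
          At M: go right to G.
            G is a leaf — visit G.
        Visit T.
        At T: go right to N.
          N is a leaf — visit N.
    Visit A.
    At A: go right to F.
      At F: no left child.
      Visit F.
      At F: go right to U.
        At U: no left child.
        Visit U.
        At U: go right to C.
          C is a leaf — visit C.
Visit Y.
At Y: go right to R.
  R is a leaf — visit R.

V L S E Q K B J M G T N A F U C Y R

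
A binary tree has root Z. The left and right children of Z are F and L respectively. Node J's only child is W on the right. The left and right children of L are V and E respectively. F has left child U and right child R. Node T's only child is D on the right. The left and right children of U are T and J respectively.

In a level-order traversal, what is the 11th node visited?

Level-order visits nodes level by level from the root, left to right within each level.
Level 0: Z
Level 1: F, L
Level 2: U, R, V, E
Level 3: T, J
Level 4: D, W
Full level-order sequence: Z, F, L, U, R, V, E, T, J, D, W.

W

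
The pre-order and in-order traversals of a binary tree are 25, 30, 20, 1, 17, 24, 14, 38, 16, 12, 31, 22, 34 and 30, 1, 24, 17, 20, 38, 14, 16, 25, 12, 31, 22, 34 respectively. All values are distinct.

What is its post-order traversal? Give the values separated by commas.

24, 17, 1, 38, 16, 14, 20, 30, 34, 22, 31, 12, 25

The first element of pre-order is the root; it splits in-order into left and right subtrees.
Root 25: left subtree has 8 nodes {30, 1, 24, 17, 20, 38, 14, 16}, right has 4 {12, 31, 22, 34}.
  Root 30: left subtree has 0 nodes { }, right has 7 {1, 24, 17, 20, 38, 14, 16}.
    Root 20: left subtree has 3 nodes {1, 24, 17}, right has 3 {38, 14, 16}.
      Root 1: left subtree has 0 nodes { }, right has 2 {24, 17}.
        Root 17: left subtree has 1 node {24}, right has 0 { }.
      Root 14: left subtree has 1 node {38}, right has 1 {16}.
  Root 12: left subtree has 0 nodes { }, right has 3 {31, 22, 34}.
    Root 31: left subtree has 0 nodes { }, right has 2 {22, 34}.
      Root 22: left subtree has 0 nodes { }, right has 1 {34}.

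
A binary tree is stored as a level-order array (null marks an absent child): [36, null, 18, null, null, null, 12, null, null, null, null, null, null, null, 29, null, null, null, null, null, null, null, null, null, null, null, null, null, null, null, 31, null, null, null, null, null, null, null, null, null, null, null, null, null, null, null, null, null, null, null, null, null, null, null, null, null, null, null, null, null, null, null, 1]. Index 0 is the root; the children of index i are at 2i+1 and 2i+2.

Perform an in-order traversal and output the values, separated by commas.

In-order visits the left subtree, then the node, then the right subtree.
At 36: no left child.
Visit 36.
At 36: go right to 18.
  At 18: no left child.
  Visit 18.
  At 18: go right to 12.
    At 12: no left child.
    Visit 12.
    At 12: go right to 29.
      At 29: no left child.
      Visit 29.
      At 29: go right to 31.
        At 31: no left child.
        Visit 31.
        At 31: go right to 1.
          1 is a leaf — visit 1.

36, 18, 12, 29, 31, 1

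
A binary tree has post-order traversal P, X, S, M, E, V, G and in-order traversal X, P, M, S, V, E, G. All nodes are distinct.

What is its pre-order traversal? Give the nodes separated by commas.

G, V, M, X, P, S, E

The last element of post-order is the root; it splits in-order into left and right subtrees.
Root G: left subtree has 6 nodes {X, P, M, S, V, E}, right has 0 { }.
  Root V: left subtree has 4 nodes {X, P, M, S}, right has 1 {E}.
    Root M: left subtree has 2 nodes {X, P}, right has 1 {S}.
      Root X: left subtree has 0 nodes { }, right has 1 {P}.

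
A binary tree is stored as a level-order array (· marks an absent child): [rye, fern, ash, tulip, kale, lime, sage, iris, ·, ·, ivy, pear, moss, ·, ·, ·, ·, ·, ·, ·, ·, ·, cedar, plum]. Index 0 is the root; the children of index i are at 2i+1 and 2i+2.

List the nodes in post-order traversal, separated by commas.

Post-order visits the left subtree, then the right subtree, then the node.
At rye: go left to fern.
  At fern: go left to tulip.
    At tulip: go left to iris.
      iris is a leaf — visit iris.
    At tulip: no right child.
    Visit tulip.
  At fern: go right to kale.
    At kale: no left child.
    At kale: go right to ivy.
      At ivy: no left child.
      At ivy: go right to cedar.
        cedar is a leaf — visit cedar.
      Visit ivy.
    Visit kale.
  Visit fern.
At rye: go right to ash.
  At ash: go left to lime.
    At lime: go left to pear.
      At pear: go left to plum.
        plum is a leaf — visit plum.
      At pear: no right child.
      Visit pear.
    At lime: go right to moss.
      moss is a leaf — visit moss.
    Visit lime.
  At ash: go right to sage.
    sage is a leaf — visit sage.
  Visit ash.
Visit rye.

iris, tulip, cedar, ivy, kale, fern, plum, pear, moss, lime, sage, ash, rye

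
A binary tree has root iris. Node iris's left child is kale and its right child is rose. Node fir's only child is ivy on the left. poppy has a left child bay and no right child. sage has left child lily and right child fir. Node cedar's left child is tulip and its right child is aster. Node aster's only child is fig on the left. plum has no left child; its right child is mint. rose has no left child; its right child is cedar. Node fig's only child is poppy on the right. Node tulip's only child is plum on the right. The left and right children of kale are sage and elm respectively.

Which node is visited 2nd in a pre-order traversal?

Pre-order visits the node, then its left subtree, then its right subtree.
Visit iris.
At iris: go left to kale.
  Visit kale.
  At kale: go left to sage.
    Visit sage.
    At sage: go left to lily.
      lily is a leaf — visit lily.
    At sage: go right to fir.
      Visit fir.
      At fir: go left to ivy.
        ivy is a leaf — visit ivy.
      At fir: no right child.
  At kale: go right to elm.
    elm is a leaf — visit elm.
At iris: go right to rose.
  Visit rose.
  At rose: no left child.
  At rose: go right to cedar.
    Visit cedar.
    At cedar: go left to tulip.
      Visit tulip.
      At tulip: no left child.
      At tulip: go right to plum.
        Visit plum.
        At plum: no left child.
        At plum: go right to mint.
          mint is a leaf — visit mint.
    At cedar: go right to aster.
      Visit aster.
      At aster: go left to fig.
        Visit fig.
        At fig: no left child.
        At fig: go right to poppy.
          Visit poppy.
          At poppy: go left to bay.
            bay is a leaf — visit bay.
          At poppy: no right child.
      At aster: no right child.
Full pre-order sequence: iris, kale, sage, lily, fir, ivy, elm, rose, cedar, tulip, plum, mint, aster, fig, poppy, bay.

kale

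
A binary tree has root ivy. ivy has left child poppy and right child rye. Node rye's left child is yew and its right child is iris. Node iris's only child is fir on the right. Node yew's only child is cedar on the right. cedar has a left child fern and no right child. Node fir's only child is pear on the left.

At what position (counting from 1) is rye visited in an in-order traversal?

6

In-order visits the left subtree, then the node, then the right subtree.
At ivy: go left to poppy.
  poppy is a leaf — visit poppy.
Visit ivy.
At ivy: go right to rye.
  At rye: go left to yew.
    At yew: no left child.
    Visit yew.
    At yew: go right to cedar.
      At cedar: go left to fern.
        fern is a leaf — visit fern.
      Visit cedar.
      At cedar: no right child.
  Visit rye.
  At rye: go right to iris.
    At iris: no left child.
    Visit iris.
    At iris: go right to fir.
      At fir: go left to pear.
        pear is a leaf — visit pear.
      Visit fir.
      At fir: no right child.
Full in-order sequence: poppy, ivy, yew, fern, cedar, rye, iris, pear, fir.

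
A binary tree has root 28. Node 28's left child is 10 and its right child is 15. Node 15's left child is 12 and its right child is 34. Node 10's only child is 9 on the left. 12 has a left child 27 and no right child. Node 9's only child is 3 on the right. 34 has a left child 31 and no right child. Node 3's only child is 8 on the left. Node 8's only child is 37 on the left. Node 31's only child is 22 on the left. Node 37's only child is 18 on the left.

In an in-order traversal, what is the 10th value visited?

15

In-order visits the left subtree, then the node, then the right subtree.
At 28: go left to 10.
  At 10: go left to 9.
    At 9: no left child.
    Visit 9.
    At 9: go right to 3.
      At 3: go left to 8.
        At 8: go left to 37.
          At 37: go left to 18.
            18 is a leaf — visit 18.
          Visit 37.
          At 37: no right child.
        Visit 8.
        At 8: no right child.
      Visit 3.
      At 3: no right child.
  Visit 10.
  At 10: no right child.
Visit 28.
At 28: go right to 15.
  At 15: go left to 12.
    At 12: go left to 27.
      27 is a leaf — visit 27.
    Visit 12.
    At 12: no right child.
  Visit 15.
  At 15: go right to 34.
    At 34: go left to 31.
      At 31: go left to 22.
        22 is a leaf — visit 22.
      Visit 31.
      At 31: no right child.
    Visit 34.
    At 34: no right child.
Full in-order sequence: 9, 18, 37, 8, 3, 10, 28, 27, 12, 15, 22, 31, 34.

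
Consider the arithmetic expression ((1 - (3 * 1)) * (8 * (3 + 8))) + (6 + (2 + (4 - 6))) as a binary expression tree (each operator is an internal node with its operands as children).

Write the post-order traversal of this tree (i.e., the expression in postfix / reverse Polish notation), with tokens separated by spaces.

1 3 1 * - 8 3 8 + * * 6 2 4 6 - + + +

Post-order on an expression tree gives postfix notation: for each operator, emit left operand, right operand, then the operator.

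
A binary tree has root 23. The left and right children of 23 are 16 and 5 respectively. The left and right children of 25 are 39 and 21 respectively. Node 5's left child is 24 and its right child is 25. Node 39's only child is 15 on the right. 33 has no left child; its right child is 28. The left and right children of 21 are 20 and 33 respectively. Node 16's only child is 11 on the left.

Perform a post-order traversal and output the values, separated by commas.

11, 16, 24, 15, 39, 20, 28, 33, 21, 25, 5, 23

Post-order visits the left subtree, then the right subtree, then the node.
At 23: go left to 16.
  At 16: go left to 11.
    11 is a leaf — visit 11.
  At 16: no right child.
  Visit 16.
At 23: go right to 5.
  At 5: go left to 24.
    24 is a leaf — visit 24.
  At 5: go right to 25.
    At 25: go left to 39.
      At 39: no left child.
      At 39: go right to 15.
        15 is a leaf — visit 15.
      Visit 39.
    At 25: go right to 21.
      At 21: go left to 20.
        20 is a leaf — visit 20.
      At 21: go right to 33.
        At 33: no left child.
        At 33: go right to 28.
          28 is a leaf — visit 28.
        Visit 33.
      Visit 21.
    Visit 25.
  Visit 5.
Visit 23.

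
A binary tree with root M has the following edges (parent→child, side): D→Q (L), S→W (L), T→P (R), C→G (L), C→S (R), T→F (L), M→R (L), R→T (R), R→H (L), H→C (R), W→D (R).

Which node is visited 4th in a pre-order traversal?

C

Pre-order visits the node, then its left subtree, then its right subtree.
Visit M.
At M: go left to R.
  Visit R.
  At R: go left to H.
    Visit H.
    At H: no left child.
    At H: go right to C.
      Visit C.
      At C: go left to G.
        G is a leaf — visit G.
      At C: go right to S.
        Visit S.
        At S: go left to W.
          Visit W.
          At W: no left child.
          At W: go right to D.
            Visit D.
            At D: go left to Q.
              Q is a leaf — visit Q.
            At D: no right child.
        At S: no right child.
  At R: go right to T.
    Visit T.
    At T: go left to F.
      F is a leaf — visit F.
    At T: go right to P.
      P is a leaf — visit P.
At M: no right child.
Full pre-order sequence: M, R, H, C, G, S, W, D, Q, T, F, P.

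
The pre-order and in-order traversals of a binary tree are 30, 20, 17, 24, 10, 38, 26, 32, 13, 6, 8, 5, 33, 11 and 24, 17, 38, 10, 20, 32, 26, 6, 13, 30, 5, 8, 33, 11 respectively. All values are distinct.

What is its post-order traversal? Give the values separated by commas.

24, 38, 10, 17, 32, 6, 13, 26, 20, 5, 11, 33, 8, 30

The first element of pre-order is the root; it splits in-order into left and right subtrees.
Root 30: left subtree has 9 nodes {24, 17, 38, 10, 20, 32, 26, 6, 13}, right has 4 {5, 8, 33, 11}.
  Root 20: left subtree has 4 nodes {24, 17, 38, 10}, right has 4 {32, 26, 6, 13}.
    Root 17: left subtree has 1 node {24}, right has 2 {38, 10}.
      Root 10: left subtree has 1 node {38}, right has 0 { }.
    Root 26: left subtree has 1 node {32}, right has 2 {6, 13}.
      Root 13: left subtree has 1 node {6}, right has 0 { }.
  Root 8: left subtree has 1 node {5}, right has 2 {33, 11}.
    Root 33: left subtree has 0 nodes { }, right has 1 {11}.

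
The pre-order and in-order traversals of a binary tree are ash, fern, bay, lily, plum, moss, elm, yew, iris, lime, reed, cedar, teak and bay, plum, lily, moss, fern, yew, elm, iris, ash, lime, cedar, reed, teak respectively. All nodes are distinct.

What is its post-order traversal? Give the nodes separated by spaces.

plum moss lily bay yew iris elm fern cedar teak reed lime ash

The first element of pre-order is the root; it splits in-order into left and right subtrees.
Root ash: left subtree has 8 nodes {bay, plum, lily, moss, fern, yew, elm, iris}, right has 4 {lime, cedar, reed, teak}.
  Root fern: left subtree has 4 nodes {bay, plum, lily, moss}, right has 3 {yew, elm, iris}.
    Root bay: left subtree has 0 nodes { }, right has 3 {plum, lily, moss}.
      Root lily: left subtree has 1 node {plum}, right has 1 {moss}.
    Root elm: left subtree has 1 node {yew}, right has 1 {iris}.
  Root lime: left subtree has 0 nodes { }, right has 3 {cedar, reed, teak}.
    Root reed: left subtree has 1 node {cedar}, right has 1 {teak}.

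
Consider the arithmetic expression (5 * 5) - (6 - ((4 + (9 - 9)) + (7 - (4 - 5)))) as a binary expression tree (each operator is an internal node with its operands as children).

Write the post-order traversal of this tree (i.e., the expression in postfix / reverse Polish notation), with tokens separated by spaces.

5 5 * 6 4 9 9 - + 7 4 5 - - + - -

Post-order on an expression tree gives postfix notation: for each operator, emit left operand, right operand, then the operator.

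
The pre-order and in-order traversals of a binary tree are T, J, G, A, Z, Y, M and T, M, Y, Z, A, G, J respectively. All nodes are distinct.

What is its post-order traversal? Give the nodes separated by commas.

M, Y, Z, A, G, J, T

The first element of pre-order is the root; it splits in-order into left and right subtrees.
Root T: left subtree has 0 nodes { }, right has 6 {M, Y, Z, A, G, J}.
  Root J: left subtree has 5 nodes {M, Y, Z, A, G}, right has 0 { }.
    Root G: left subtree has 4 nodes {M, Y, Z, A}, right has 0 { }.
      Root A: left subtree has 3 nodes {M, Y, Z}, right has 0 { }.
        Root Z: left subtree has 2 nodes {M, Y}, right has 0 { }.
          Root Y: left subtree has 1 node {M}, right has 0 { }.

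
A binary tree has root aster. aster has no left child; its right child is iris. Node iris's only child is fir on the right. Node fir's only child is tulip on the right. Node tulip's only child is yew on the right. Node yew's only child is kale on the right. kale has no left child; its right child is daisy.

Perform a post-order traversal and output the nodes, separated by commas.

daisy, kale, yew, tulip, fir, iris, aster

Post-order visits the left subtree, then the right subtree, then the node.
At aster: no left child.
At aster: go right to iris.
  At iris: no left child.
  At iris: go right to fir.
    At fir: no left child.
    At fir: go right to tulip.
      At tulip: no left child.
      At tulip: go right to yew.
        At yew: no left child.
        At yew: go right to kale.
          At kale: no left child.
          At kale: go right to daisy.
            daisy is a leaf — visit daisy.
          Visit kale.
        Visit yew.
      Visit tulip.
    Visit fir.
  Visit iris.
Visit aster.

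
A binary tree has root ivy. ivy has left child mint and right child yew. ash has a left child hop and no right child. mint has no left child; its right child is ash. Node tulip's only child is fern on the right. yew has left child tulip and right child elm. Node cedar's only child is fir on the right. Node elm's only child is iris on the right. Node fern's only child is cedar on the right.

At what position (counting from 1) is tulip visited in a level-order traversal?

5

Level-order visits nodes level by level from the root, left to right within each level.
Level 0: ivy
Level 1: mint, yew
Level 2: ash, tulip, elm
Level 3: hop, fern, iris
Level 4: cedar
Level 5: fir
Full level-order sequence: ivy, mint, yew, ash, tulip, elm, hop, fern, iris, cedar, fir.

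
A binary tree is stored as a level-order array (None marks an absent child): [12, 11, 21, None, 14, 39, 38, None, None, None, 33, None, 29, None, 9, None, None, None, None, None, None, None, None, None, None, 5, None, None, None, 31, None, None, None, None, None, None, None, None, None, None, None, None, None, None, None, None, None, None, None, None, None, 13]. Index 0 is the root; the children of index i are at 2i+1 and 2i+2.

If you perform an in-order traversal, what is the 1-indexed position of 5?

In-order visits the left subtree, then the node, then the right subtree.
At 12: go left to 11.
  At 11: no left child.
  Visit 11.
  At 11: go right to 14.
    At 14: no left child.
    Visit 14.
    At 14: go right to 33.
      33 is a leaf — visit 33.
Visit 12.
At 12: go right to 21.
  At 21: go left to 39.
    At 39: no left child.
    Visit 39.
    At 39: go right to 29.
      At 29: go left to 5.
        At 5: go left to 13.
          13 is a leaf — visit 13.
        Visit 5.
        At 5: no right child.
      Visit 29.
      At 29: no right child.
  Visit 21.
  At 21: go right to 38.
    At 38: no left child.
    Visit 38.
    At 38: go right to 9.
      At 9: go left to 31.
        31 is a leaf — visit 31.
      Visit 9.
      At 9: no right child.
Full in-order sequence: 11, 14, 33, 12, 39, 13, 5, 29, 21, 38, 31, 9.

7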